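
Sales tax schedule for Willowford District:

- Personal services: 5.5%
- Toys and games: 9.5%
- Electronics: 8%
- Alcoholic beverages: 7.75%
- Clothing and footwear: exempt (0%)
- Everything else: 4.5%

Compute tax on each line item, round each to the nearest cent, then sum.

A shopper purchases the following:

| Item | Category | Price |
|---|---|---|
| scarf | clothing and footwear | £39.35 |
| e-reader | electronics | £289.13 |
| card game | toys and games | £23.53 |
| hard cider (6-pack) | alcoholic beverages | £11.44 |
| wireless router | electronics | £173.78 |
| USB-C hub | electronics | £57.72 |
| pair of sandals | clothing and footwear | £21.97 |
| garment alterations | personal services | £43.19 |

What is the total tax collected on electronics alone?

E-reader £289.13: electronics → 8% → £23.13
Wireless router £173.78: electronics → 8% → £13.90
USB-C hub £57.72: electronics → 8% → £4.62
Tax on electronics = £23.13 + £13.90 + £4.62 = £41.65

£41.65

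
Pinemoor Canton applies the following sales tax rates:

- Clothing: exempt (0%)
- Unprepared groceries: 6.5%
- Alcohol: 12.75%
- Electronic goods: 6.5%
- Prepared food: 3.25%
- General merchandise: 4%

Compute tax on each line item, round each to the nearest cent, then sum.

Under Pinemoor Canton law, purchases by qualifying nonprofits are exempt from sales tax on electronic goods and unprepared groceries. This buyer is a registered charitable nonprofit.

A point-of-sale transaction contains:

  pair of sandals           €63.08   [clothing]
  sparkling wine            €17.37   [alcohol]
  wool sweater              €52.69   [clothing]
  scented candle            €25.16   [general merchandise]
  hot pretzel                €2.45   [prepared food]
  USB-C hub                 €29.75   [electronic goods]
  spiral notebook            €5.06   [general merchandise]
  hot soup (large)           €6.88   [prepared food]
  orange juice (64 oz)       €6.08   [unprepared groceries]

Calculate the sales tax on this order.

Pair of sandals €63.08: clothing → 0% → €0.00
Sparkling wine €17.37: alcohol → 12.75% → €2.21
Wool sweater €52.69: clothing → 0% → €0.00
Scented candle €25.16: general merchandise → 4% → €1.01
Hot pretzel €2.45: prepared food → 3.25% → €0.08
USB-C hub €29.75: electronic goods, buyer-exempt → 0% → €0.00
Spiral notebook €5.06: general merchandise → 4% → €0.20
Hot soup (large) €6.88: prepared food → 3.25% → €0.22
Orange juice (64 oz) €6.08: unprepared groceries, buyer-exempt → 0% → €0.00
Total tax = €2.21 + €1.01 + €0.08 + €0.20 + €0.22 = €3.72

€3.72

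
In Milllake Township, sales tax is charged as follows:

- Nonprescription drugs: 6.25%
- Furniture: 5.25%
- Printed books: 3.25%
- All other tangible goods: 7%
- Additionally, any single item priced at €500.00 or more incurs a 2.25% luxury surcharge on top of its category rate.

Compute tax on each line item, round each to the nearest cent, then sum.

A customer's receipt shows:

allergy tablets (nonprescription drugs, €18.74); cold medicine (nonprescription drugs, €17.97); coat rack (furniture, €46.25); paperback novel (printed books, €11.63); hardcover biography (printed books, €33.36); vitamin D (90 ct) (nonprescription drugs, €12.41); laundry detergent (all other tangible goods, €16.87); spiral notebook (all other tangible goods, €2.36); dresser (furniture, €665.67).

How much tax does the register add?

Allergy tablets €18.74: nonprescription drugs → 6.25% → €1.17
Cold medicine €17.97: nonprescription drugs → 6.25% → €1.12
Coat rack €46.25: furniture → 5.25% → €2.43
Paperback novel €11.63: printed books → 3.25% → €0.38
Hardcover biography €33.36: printed books → 3.25% → €1.08
Vitamin D (90 ct) €12.41: nonprescription drugs → 6.25% → €0.78
Laundry detergent €16.87: all other tangible goods → 7% → €1.18
Spiral notebook €2.36: all other tangible goods → 7% → €0.17
Dresser €665.67: furniture → 5.25% + 2.25% surcharge = 7.5% → €49.93
Total tax = €1.17 + €1.12 + €2.43 + €0.38 + €1.08 + €0.78 + €1.18 + €0.17 + €49.93 = €58.24

€58.24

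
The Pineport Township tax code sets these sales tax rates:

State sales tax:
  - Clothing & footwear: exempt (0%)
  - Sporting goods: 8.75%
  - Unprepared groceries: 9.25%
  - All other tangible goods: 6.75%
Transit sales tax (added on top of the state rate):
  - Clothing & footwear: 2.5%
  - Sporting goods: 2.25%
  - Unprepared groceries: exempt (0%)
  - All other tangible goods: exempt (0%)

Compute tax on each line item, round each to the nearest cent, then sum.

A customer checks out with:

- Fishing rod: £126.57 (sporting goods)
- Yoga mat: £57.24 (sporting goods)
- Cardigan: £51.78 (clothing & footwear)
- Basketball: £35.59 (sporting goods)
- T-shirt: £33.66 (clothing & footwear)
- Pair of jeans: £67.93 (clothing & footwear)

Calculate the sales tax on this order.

£27.96

Fishing rod £126.57: sporting goods → 8.75% + 2.25% transit = 11% → £13.92
Yoga mat £57.24: sporting goods → 8.75% + 2.25% transit = 11% → £6.30
Cardigan £51.78: clothing & footwear → 0% + 2.5% transit = 2.5% → £1.29
Basketball £35.59: sporting goods → 8.75% + 2.25% transit = 11% → £3.91
T-shirt £33.66: clothing & footwear → 0% + 2.5% transit = 2.5% → £0.84
Pair of jeans £67.93: clothing & footwear → 0% + 2.5% transit = 2.5% → £1.70
Total tax = £13.92 + £6.30 + £1.29 + £3.91 + £0.84 + £1.70 = £27.96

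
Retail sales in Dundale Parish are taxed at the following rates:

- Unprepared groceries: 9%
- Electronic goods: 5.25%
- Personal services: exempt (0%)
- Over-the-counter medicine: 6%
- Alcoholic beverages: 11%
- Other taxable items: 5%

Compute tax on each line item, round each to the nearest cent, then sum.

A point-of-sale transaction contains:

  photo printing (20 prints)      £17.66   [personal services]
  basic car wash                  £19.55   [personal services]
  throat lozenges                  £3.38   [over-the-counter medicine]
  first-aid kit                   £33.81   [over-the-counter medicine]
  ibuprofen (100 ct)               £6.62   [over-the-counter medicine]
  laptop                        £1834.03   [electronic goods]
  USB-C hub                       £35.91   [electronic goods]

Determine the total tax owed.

£100.81

Photo printing (20 prints) £17.66: personal services → 0% → £0.00
Basic car wash £19.55: personal services → 0% → £0.00
Throat lozenges £3.38: over-the-counter medicine → 6% → £0.20
First-aid kit £33.81: over-the-counter medicine → 6% → £2.03
Ibuprofen (100 ct) £6.62: over-the-counter medicine → 6% → £0.40
Laptop £1834.03: electronic goods → 5.25% → £96.29
USB-C hub £35.91: electronic goods → 5.25% → £1.89
Total tax = £0.20 + £2.03 + £0.40 + £96.29 + £1.89 = £100.81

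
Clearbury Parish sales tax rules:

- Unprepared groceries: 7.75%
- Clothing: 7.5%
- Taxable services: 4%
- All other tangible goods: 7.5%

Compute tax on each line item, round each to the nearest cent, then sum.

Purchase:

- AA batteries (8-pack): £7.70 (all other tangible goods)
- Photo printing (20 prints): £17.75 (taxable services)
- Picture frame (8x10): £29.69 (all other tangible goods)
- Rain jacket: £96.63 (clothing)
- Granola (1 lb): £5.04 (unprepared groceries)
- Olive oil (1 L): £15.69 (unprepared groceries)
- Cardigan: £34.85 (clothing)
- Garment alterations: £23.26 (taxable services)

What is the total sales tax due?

£15.92

AA batteries (8-pack) £7.70: all other tangible goods → 7.5% → £0.58
Photo printing (20 prints) £17.75: taxable services → 4% → £0.71
Picture frame (8x10) £29.69: all other tangible goods → 7.5% → £2.23
Rain jacket £96.63: clothing → 7.5% → £7.25
Granola (1 lb) £5.04: unprepared groceries → 7.75% → £0.39
Olive oil (1 L) £15.69: unprepared groceries → 7.75% → £1.22
Cardigan £34.85: clothing → 7.5% → £2.61
Garment alterations £23.26: taxable services → 4% → £0.93
Total tax = £0.58 + £0.71 + £2.23 + £7.25 + £0.39 + £1.22 + £2.61 + £0.93 = £15.92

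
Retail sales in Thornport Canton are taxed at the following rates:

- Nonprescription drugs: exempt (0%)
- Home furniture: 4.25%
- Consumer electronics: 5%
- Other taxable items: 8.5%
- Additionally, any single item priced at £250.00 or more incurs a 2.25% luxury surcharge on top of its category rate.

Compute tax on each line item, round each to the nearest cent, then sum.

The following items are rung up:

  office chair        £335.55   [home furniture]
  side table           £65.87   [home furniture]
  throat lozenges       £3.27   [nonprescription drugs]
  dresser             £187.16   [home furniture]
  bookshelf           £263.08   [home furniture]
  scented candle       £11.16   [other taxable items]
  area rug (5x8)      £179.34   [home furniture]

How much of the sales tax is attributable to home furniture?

Office chair £335.55: home furniture → 4.25% + 2.25% surcharge = 6.5% → £21.81
Side table £65.87: home furniture → 4.25% → £2.80
Dresser £187.16: home furniture → 4.25% → £7.95
Bookshelf £263.08: home furniture → 4.25% + 2.25% surcharge = 6.5% → £17.10
Area rug (5x8) £179.34: home furniture → 4.25% → £7.62
Tax on home furniture = £21.81 + £2.80 + £7.95 + £17.10 + £7.62 = £57.28

£57.28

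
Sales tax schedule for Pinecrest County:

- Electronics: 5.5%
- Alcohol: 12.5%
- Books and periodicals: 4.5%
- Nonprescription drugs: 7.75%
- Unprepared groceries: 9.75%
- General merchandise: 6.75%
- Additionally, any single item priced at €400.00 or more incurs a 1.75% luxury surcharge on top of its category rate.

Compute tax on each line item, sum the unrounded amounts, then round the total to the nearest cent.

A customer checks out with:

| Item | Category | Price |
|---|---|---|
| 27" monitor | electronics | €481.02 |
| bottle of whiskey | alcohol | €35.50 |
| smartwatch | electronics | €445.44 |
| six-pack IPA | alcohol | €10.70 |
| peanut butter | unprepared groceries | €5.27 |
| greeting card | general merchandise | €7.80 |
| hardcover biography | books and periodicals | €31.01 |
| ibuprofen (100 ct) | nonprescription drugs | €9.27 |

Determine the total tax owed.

€76.10

27" monitor €481.02: electronics → 5.5% + 1.75% surcharge = 7.25% → €34.87395
Bottle of whiskey €35.50: alcohol → 12.5% → €4.4375
Smartwatch €445.44: electronics → 5.5% + 1.75% surcharge = 7.25% → €32.2944
Six-pack IPA €10.70: alcohol → 12.5% → €1.3375
Peanut butter €5.27: unprepared groceries → 9.75% → €0.513825
Greeting card €7.80: general merchandise → 6.75% → €0.5265
Hardcover biography €31.01: books and periodicals → 4.5% → €1.39545
Ibuprofen (100 ct) €9.27: nonprescription drugs → 7.75% → €0.718425
Unrounded tax sum = €76.09755 → €76.10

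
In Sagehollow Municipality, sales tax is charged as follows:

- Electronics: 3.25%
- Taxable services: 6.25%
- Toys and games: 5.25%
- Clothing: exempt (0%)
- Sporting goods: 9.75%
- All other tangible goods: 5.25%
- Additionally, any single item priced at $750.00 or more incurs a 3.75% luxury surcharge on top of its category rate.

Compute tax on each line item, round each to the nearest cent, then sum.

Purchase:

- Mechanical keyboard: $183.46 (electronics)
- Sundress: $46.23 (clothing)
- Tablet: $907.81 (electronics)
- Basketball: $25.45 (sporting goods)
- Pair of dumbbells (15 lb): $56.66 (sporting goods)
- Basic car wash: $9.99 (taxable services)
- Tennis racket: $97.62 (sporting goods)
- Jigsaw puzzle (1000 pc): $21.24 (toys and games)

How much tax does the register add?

$88.77

Mechanical keyboard $183.46: electronics → 3.25% → $5.96
Sundress $46.23: clothing → 0% → $0.00
Tablet $907.81: electronics → 3.25% + 3.75% surcharge = 7% → $63.55
Basketball $25.45: sporting goods → 9.75% → $2.48
Pair of dumbbells (15 lb) $56.66: sporting goods → 9.75% → $5.52
Basic car wash $9.99: taxable services → 6.25% → $0.62
Tennis racket $97.62: sporting goods → 9.75% → $9.52
Jigsaw puzzle (1000 pc) $21.24: toys and games → 5.25% → $1.12
Total tax = $5.96 + $63.55 + $2.48 + $5.52 + $0.62 + $9.52 + $1.12 = $88.77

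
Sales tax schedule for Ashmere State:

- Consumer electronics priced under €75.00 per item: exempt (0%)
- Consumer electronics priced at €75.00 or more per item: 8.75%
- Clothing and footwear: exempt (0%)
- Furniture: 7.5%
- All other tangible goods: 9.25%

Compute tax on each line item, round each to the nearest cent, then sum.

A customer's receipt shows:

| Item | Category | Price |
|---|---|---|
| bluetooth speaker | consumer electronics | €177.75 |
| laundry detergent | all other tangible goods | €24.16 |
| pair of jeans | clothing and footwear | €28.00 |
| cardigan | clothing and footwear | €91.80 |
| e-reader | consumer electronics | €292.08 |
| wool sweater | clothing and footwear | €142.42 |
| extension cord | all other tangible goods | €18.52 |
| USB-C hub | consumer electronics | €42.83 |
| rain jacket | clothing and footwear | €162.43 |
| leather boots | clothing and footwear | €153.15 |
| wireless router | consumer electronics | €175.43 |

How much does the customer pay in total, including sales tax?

Bluetooth speaker €177.75: consumer electronics, €75.00 or more → 8.75% → €15.55
Laundry detergent €24.16: all other tangible goods → 9.25% → €2.23
Pair of jeans €28.00: clothing and footwear → 0% → €0.00
Cardigan €91.80: clothing and footwear → 0% → €0.00
E-reader €292.08: consumer electronics, €75.00 or more → 8.75% → €25.56
Wool sweater €142.42: clothing and footwear → 0% → €0.00
Extension cord €18.52: all other tangible goods → 9.25% → €1.71
USB-C hub €42.83: consumer electronics, under €75.00 → 0% → €0.00
Rain jacket €162.43: clothing and footwear → 0% → €0.00
Leather boots €153.15: clothing and footwear → 0% → €0.00
Wireless router €175.43: consumer electronics, €75.00 or more → 8.75% → €15.35
Subtotal = €1308.57; tax = €60.40; total due = €1368.97

€1368.97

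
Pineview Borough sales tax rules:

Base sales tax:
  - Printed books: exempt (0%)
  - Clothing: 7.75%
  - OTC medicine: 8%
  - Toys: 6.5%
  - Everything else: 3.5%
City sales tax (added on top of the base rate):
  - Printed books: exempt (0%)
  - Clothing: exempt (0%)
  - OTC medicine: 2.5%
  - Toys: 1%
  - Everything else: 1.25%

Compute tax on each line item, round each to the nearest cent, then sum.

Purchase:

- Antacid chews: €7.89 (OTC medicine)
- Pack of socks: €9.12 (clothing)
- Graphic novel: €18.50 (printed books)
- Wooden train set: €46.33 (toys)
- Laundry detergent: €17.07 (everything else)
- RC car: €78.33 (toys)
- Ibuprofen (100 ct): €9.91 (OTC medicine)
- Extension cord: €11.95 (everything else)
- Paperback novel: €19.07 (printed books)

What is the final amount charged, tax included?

€231.47

Antacid chews €7.89: OTC medicine → 8% + 2.5% city = 10.5% → €0.83
Pack of socks €9.12: clothing → 7.75% + 0% city = 7.75% → €0.71
Graphic novel €18.50: printed books → 0% + 0% city = 0% → €0.00
Wooden train set €46.33: toys → 6.5% + 1% city = 7.5% → €3.47
Laundry detergent €17.07: everything else → 3.5% + 1.25% city = 4.75% → €0.81
RC car €78.33: toys → 6.5% + 1% city = 7.5% → €5.87
Ibuprofen (100 ct) €9.91: OTC medicine → 8% + 2.5% city = 10.5% → €1.04
Extension cord €11.95: everything else → 3.5% + 1.25% city = 4.75% → €0.57
Paperback novel €19.07: printed books → 0% + 0% city = 0% → €0.00
Subtotal = €218.17; tax = €13.30; total due = €231.47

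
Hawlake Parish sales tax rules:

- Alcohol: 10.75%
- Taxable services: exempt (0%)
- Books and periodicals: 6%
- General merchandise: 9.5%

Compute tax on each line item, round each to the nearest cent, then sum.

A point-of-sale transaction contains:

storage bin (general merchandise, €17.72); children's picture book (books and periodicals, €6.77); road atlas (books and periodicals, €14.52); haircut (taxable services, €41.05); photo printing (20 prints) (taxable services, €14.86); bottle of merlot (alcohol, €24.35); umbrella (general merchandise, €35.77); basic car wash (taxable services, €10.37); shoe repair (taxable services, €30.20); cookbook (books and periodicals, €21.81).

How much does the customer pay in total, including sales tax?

€227.71

Storage bin €17.72: general merchandise → 9.5% → €1.68
Children's picture book €6.77: books and periodicals → 6% → €0.41
Road atlas €14.52: books and periodicals → 6% → €0.87
Haircut €41.05: taxable services → 0% → €0.00
Photo printing (20 prints) €14.86: taxable services → 0% → €0.00
Bottle of merlot €24.35: alcohol → 10.75% → €2.62
Umbrella €35.77: general merchandise → 9.5% → €3.40
Basic car wash €10.37: taxable services → 0% → €0.00
Shoe repair €30.20: taxable services → 0% → €0.00
Cookbook €21.81: books and periodicals → 6% → €1.31
Subtotal = €217.42; tax = €10.29; total due = €227.71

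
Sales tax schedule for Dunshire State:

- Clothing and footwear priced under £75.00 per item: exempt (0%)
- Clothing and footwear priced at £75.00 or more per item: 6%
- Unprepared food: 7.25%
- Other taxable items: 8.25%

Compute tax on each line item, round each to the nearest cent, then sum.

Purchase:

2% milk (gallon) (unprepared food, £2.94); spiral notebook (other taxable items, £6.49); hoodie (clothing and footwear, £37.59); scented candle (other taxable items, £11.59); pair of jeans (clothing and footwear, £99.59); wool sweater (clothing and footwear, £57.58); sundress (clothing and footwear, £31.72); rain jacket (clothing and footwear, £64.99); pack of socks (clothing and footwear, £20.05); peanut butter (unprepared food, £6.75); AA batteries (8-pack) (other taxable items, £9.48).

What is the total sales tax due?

2% milk (gallon) £2.94: unprepared food → 7.25% → £0.21
Spiral notebook £6.49: other taxable items → 8.25% → £0.54
Hoodie £37.59: clothing and footwear, under £75.00 → 0% → £0.00
Scented candle £11.59: other taxable items → 8.25% → £0.96
Pair of jeans £99.59: clothing and footwear, £75.00 or more → 6% → £5.98
Wool sweater £57.58: clothing and footwear, under £75.00 → 0% → £0.00
Sundress £31.72: clothing and footwear, under £75.00 → 0% → £0.00
Rain jacket £64.99: clothing and footwear, under £75.00 → 0% → £0.00
Pack of socks £20.05: clothing and footwear, under £75.00 → 0% → £0.00
Peanut butter £6.75: unprepared food → 7.25% → £0.49
AA batteries (8-pack) £9.48: other taxable items → 8.25% → £0.78
Total tax = £0.21 + £0.54 + £0.96 + £5.98 + £0.49 + £0.78 = £8.96

£8.96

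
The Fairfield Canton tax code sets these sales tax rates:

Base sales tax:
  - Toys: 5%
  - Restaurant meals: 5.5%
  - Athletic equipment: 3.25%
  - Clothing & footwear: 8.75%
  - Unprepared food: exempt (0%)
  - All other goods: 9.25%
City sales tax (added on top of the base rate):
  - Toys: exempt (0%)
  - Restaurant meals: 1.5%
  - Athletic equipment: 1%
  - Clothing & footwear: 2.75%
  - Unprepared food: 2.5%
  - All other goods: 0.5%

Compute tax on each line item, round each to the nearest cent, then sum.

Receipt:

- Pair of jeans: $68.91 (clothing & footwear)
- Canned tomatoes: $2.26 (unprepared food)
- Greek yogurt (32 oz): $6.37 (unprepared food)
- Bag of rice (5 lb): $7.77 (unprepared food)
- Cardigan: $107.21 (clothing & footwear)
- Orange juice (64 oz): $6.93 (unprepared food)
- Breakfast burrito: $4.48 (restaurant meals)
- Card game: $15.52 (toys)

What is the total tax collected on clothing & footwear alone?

Pair of jeans $68.91: clothing & footwear → 8.75% + 2.75% city = 11.5% → $7.92
Cardigan $107.21: clothing & footwear → 8.75% + 2.75% city = 11.5% → $12.33
Tax on clothing & footwear = $7.92 + $12.33 = $20.25

$20.25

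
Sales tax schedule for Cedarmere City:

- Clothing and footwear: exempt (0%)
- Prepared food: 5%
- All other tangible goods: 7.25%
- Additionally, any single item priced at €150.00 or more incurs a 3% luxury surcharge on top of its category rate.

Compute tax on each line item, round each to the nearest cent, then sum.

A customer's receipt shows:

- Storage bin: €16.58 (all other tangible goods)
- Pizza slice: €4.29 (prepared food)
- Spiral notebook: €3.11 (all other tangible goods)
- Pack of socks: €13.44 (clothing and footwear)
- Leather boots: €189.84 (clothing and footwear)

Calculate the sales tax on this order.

Storage bin €16.58: all other tangible goods → 7.25% → €1.20
Pizza slice €4.29: prepared food → 5% → €0.21
Spiral notebook €3.11: all other tangible goods → 7.25% → €0.23
Pack of socks €13.44: clothing and footwear → 0% → €0.00
Leather boots €189.84: clothing and footwear → 0% + 3% surcharge = 3% → €5.70
Total tax = €1.20 + €0.21 + €0.23 + €5.70 = €7.34

€7.34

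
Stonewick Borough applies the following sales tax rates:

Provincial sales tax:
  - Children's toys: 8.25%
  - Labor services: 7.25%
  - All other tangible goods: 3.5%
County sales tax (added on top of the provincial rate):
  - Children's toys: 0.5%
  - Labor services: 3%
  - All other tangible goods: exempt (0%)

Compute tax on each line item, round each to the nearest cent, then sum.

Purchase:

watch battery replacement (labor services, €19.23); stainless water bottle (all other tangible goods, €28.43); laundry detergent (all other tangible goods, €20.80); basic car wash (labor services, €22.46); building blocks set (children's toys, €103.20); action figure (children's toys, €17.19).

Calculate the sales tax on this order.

Watch battery replacement €19.23: labor services → 7.25% + 3% county = 10.25% → €1.97
Stainless water bottle €28.43: all other tangible goods → 3.5% + 0% county = 3.5% → €1.00
Laundry detergent €20.80: all other tangible goods → 3.5% + 0% county = 3.5% → €0.73
Basic car wash €22.46: labor services → 7.25% + 3% county = 10.25% → €2.30
Building blocks set €103.20: children's toys → 8.25% + 0.5% county = 8.75% → €9.03
Action figure €17.19: children's toys → 8.25% + 0.5% county = 8.75% → €1.50
Total tax = €1.97 + €1.00 + €0.73 + €2.30 + €9.03 + €1.50 = €16.53

€16.53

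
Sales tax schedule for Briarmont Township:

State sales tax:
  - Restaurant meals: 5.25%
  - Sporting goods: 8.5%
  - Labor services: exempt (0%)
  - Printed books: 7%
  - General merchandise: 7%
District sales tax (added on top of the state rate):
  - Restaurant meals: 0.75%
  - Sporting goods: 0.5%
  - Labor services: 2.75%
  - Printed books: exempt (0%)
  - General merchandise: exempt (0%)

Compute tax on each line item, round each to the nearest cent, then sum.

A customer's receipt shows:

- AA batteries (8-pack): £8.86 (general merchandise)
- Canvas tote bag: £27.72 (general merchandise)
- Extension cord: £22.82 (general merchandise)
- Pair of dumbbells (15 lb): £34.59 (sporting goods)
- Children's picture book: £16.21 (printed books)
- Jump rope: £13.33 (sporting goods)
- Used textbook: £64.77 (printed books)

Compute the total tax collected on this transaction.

£14.13

AA batteries (8-pack) £8.86: general merchandise → 7% + 0% district = 7% → £0.62
Canvas tote bag £27.72: general merchandise → 7% + 0% district = 7% → £1.94
Extension cord £22.82: general merchandise → 7% + 0% district = 7% → £1.60
Pair of dumbbells (15 lb) £34.59: sporting goods → 8.5% + 0.5% district = 9% → £3.11
Children's picture book £16.21: printed books → 7% + 0% district = 7% → £1.13
Jump rope £13.33: sporting goods → 8.5% + 0.5% district = 9% → £1.20
Used textbook £64.77: printed books → 7% + 0% district = 7% → £4.53
Total tax = £0.62 + £1.94 + £1.60 + £3.11 + £1.13 + £1.20 + £4.53 = £14.13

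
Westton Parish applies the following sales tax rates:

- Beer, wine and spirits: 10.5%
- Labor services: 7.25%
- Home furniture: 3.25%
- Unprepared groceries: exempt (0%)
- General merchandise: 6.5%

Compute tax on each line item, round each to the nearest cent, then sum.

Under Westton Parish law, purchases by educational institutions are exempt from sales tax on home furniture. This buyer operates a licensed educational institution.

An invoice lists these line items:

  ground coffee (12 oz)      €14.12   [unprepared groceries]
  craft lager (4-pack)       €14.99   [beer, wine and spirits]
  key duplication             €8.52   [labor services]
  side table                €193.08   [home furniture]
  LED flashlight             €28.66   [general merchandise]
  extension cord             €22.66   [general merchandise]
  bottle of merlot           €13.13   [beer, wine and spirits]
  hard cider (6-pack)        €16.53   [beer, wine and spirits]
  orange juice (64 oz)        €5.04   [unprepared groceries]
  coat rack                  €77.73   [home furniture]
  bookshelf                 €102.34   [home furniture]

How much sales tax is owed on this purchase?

€8.64

Ground coffee (12 oz) €14.12: unprepared groceries → 0% → €0.00
Craft lager (4-pack) €14.99: beer, wine and spirits → 10.5% → €1.57
Key duplication €8.52: labor services → 7.25% → €0.62
Side table €193.08: home furniture, buyer-exempt → 0% → €0.00
LED flashlight €28.66: general merchandise → 6.5% → €1.86
Extension cord €22.66: general merchandise → 6.5% → €1.47
Bottle of merlot €13.13: beer, wine and spirits → 10.5% → €1.38
Hard cider (6-pack) €16.53: beer, wine and spirits → 10.5% → €1.74
Orange juice (64 oz) €5.04: unprepared groceries → 0% → €0.00
Coat rack €77.73: home furniture, buyer-exempt → 0% → €0.00
Bookshelf €102.34: home furniture, buyer-exempt → 0% → €0.00
Total tax = €1.57 + €0.62 + €1.86 + €1.47 + €1.38 + €1.74 = €8.64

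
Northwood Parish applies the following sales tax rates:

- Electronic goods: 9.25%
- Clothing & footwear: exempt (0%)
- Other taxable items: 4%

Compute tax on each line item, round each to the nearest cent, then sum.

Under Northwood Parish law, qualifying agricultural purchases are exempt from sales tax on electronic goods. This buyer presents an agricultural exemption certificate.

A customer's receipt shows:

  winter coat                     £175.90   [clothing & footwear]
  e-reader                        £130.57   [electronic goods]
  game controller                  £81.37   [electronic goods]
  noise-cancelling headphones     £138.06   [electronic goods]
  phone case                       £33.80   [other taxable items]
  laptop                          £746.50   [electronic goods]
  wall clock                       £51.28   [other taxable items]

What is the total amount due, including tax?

Winter coat £175.90: clothing & footwear → 0% → £0.00
E-reader £130.57: electronic goods, buyer-exempt → 0% → £0.00
Game controller £81.37: electronic goods, buyer-exempt → 0% → £0.00
Noise-cancelling headphones £138.06: electronic goods, buyer-exempt → 0% → £0.00
Phone case £33.80: other taxable items → 4% → £1.35
Laptop £746.50: electronic goods, buyer-exempt → 0% → £0.00
Wall clock £51.28: other taxable items → 4% → £2.05
Subtotal = £1357.48; tax = £3.40; total due = £1360.88

£1360.88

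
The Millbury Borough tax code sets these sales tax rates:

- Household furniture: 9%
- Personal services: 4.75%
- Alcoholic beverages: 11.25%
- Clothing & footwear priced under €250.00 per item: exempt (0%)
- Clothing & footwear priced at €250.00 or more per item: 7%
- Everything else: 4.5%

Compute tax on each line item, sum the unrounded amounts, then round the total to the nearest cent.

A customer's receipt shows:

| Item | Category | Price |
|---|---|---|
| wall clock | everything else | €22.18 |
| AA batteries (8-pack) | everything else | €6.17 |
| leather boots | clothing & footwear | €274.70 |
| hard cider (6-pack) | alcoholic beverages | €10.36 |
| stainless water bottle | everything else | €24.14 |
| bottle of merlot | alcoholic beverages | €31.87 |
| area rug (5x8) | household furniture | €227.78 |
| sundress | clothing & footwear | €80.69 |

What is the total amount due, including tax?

Wall clock €22.18: everything else → 4.5% → €0.9981
AA batteries (8-pack) €6.17: everything else → 4.5% → €0.27765
Leather boots €274.70: clothing & footwear, €250.00 or more → 7% → €19.229
Hard cider (6-pack) €10.36: alcoholic beverages → 11.25% → €1.1655
Stainless water bottle €24.14: everything else → 4.5% → €1.0863
Bottle of merlot €31.87: alcoholic beverages → 11.25% → €3.585375
Area rug (5x8) €227.78: household furniture → 9% → €20.5002
Sundress €80.69: clothing & footwear, under €250.00 → 0% → €0.00
Subtotal = €677.89; unrounded tax = €46.842125 → €46.84; total due = €724.73

€724.73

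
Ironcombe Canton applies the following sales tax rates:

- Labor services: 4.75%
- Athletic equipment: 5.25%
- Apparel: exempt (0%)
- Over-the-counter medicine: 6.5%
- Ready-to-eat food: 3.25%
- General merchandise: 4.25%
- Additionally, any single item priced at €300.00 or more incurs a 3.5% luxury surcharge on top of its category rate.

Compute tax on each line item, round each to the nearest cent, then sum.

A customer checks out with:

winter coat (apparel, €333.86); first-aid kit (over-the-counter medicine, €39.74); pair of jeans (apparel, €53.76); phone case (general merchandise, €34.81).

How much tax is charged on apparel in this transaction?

Winter coat €333.86: apparel → 0% + 3.5% surcharge = 3.5% → €11.69
Pair of jeans €53.76: apparel → 0% → €0.00
Tax on apparel = €11.69 + €0.00 = €11.69

€11.69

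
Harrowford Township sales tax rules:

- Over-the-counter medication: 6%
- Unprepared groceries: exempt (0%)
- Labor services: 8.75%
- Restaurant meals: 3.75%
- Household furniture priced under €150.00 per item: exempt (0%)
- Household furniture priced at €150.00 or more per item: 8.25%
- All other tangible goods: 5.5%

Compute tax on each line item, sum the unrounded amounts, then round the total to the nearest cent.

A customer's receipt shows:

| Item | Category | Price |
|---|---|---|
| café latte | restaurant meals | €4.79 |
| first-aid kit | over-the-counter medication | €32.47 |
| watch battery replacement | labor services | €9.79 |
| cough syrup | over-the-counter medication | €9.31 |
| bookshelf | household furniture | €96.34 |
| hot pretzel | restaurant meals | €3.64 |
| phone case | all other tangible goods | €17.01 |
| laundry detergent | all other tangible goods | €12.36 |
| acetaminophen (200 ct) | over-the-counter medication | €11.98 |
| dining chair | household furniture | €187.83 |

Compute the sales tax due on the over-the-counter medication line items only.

First-aid kit €32.47: over-the-counter medication → 6% → €1.9482
Cough syrup €9.31: over-the-counter medication → 6% → €0.5586
Acetaminophen (200 ct) €11.98: over-the-counter medication → 6% → €0.7188
Tax on over-the-counter medication: unrounded sum = €3.2256 → €3.23

€3.23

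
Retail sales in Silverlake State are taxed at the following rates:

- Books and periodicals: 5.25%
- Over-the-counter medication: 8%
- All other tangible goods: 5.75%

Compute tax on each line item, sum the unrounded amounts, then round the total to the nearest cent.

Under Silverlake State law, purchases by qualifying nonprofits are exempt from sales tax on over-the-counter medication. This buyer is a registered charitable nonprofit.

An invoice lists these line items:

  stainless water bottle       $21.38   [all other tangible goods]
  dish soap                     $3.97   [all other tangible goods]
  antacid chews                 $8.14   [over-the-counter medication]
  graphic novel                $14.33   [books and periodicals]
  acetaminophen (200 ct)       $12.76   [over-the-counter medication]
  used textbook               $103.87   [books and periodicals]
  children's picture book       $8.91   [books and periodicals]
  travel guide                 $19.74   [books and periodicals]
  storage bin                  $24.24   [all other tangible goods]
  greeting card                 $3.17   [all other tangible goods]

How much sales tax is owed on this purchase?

$10.74

Stainless water bottle $21.38: all other tangible goods → 5.75% → $1.22935
Dish soap $3.97: all other tangible goods → 5.75% → $0.228275
Antacid chews $8.14: over-the-counter medication, buyer-exempt → 0% → $0.00
Graphic novel $14.33: books and periodicals → 5.25% → $0.752325
Acetaminophen (200 ct) $12.76: over-the-counter medication, buyer-exempt → 0% → $0.00
Used textbook $103.87: books and periodicals → 5.25% → $5.453175
Children's picture book $8.91: books and periodicals → 5.25% → $0.467775
Travel guide $19.74: books and periodicals → 5.25% → $1.03635
Storage bin $24.24: all other tangible goods → 5.75% → $1.3938
Greeting card $3.17: all other tangible goods → 5.75% → $0.182275
Unrounded tax sum = $10.743325 → $10.74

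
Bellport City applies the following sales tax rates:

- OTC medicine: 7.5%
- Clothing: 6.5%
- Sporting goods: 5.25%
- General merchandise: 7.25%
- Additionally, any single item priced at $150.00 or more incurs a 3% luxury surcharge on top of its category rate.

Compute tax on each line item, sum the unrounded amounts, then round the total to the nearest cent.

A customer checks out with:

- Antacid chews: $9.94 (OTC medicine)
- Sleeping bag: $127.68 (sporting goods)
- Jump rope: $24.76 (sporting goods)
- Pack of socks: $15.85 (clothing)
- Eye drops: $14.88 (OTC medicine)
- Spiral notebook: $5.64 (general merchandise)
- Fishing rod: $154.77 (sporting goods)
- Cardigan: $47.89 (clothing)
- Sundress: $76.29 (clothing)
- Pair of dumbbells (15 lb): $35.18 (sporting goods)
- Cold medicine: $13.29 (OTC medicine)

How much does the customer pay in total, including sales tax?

$561.16

Antacid chews $9.94: OTC medicine → 7.5% → $0.7455
Sleeping bag $127.68: sporting goods → 5.25% → $6.7032
Jump rope $24.76: sporting goods → 5.25% → $1.2999
Pack of socks $15.85: clothing → 6.5% → $1.03025
Eye drops $14.88: OTC medicine → 7.5% → $1.116
Spiral notebook $5.64: general merchandise → 7.25% → $0.4089
Fishing rod $154.77: sporting goods → 5.25% + 3% surcharge = 8.25% → $12.768525
Cardigan $47.89: clothing → 6.5% → $3.11285
Sundress $76.29: clothing → 6.5% → $4.95885
Pair of dumbbells (15 lb) $35.18: sporting goods → 5.25% → $1.84695
Cold medicine $13.29: OTC medicine → 7.5% → $0.99675
Subtotal = $526.17; unrounded tax = $34.987675 → $34.99; total due = $561.16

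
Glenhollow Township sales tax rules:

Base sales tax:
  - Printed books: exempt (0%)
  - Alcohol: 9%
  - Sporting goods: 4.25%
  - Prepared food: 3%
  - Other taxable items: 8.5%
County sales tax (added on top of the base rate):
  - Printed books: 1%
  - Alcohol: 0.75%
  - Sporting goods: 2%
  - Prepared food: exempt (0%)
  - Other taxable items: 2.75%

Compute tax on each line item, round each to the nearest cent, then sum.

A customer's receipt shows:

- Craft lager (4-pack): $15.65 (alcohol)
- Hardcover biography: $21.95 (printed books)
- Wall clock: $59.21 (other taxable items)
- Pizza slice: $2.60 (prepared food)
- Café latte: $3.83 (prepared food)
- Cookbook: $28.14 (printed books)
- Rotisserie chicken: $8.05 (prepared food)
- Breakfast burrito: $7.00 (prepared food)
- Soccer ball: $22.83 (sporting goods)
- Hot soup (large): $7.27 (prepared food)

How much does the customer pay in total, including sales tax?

$187.51

Craft lager (4-pack) $15.65: alcohol → 9% + 0.75% county = 9.75% → $1.53
Hardcover biography $21.95: printed books → 0% + 1% county = 1% → $0.22
Wall clock $59.21: other taxable items → 8.5% + 2.75% county = 11.25% → $6.66
Pizza slice $2.60: prepared food → 3% + 0% county = 3% → $0.08
Café latte $3.83: prepared food → 3% + 0% county = 3% → $0.11
Cookbook $28.14: printed books → 0% + 1% county = 1% → $0.28
Rotisserie chicken $8.05: prepared food → 3% + 0% county = 3% → $0.24
Breakfast burrito $7.00: prepared food → 3% + 0% county = 3% → $0.21
Soccer ball $22.83: sporting goods → 4.25% + 2% county = 6.25% → $1.43
Hot soup (large) $7.27: prepared food → 3% + 0% county = 3% → $0.22
Subtotal = $176.53; tax = $10.98; total due = $187.51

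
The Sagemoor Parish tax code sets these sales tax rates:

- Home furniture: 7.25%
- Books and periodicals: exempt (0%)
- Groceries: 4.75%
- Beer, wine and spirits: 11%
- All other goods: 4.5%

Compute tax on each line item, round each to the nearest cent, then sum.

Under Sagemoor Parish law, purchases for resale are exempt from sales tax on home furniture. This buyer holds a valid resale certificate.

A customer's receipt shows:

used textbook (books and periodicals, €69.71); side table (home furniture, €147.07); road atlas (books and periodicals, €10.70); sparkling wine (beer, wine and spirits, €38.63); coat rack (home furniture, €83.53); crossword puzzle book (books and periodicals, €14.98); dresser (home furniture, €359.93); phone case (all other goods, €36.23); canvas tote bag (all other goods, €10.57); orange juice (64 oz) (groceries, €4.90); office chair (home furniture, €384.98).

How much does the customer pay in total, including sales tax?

€1167.82

Used textbook €69.71: books and periodicals → 0% → €0.00
Side table €147.07: home furniture, buyer-exempt → 0% → €0.00
Road atlas €10.70: books and periodicals → 0% → €0.00
Sparkling wine €38.63: beer, wine and spirits → 11% → €4.25
Coat rack €83.53: home furniture, buyer-exempt → 0% → €0.00
Crossword puzzle book €14.98: books and periodicals → 0% → €0.00
Dresser €359.93: home furniture, buyer-exempt → 0% → €0.00
Phone case €36.23: all other goods → 4.5% → €1.63
Canvas tote bag €10.57: all other goods → 4.5% → €0.48
Orange juice (64 oz) €4.90: groceries → 4.75% → €0.23
Office chair €384.98: home furniture, buyer-exempt → 0% → €0.00
Subtotal = €1161.23; tax = €6.59; total due = €1167.82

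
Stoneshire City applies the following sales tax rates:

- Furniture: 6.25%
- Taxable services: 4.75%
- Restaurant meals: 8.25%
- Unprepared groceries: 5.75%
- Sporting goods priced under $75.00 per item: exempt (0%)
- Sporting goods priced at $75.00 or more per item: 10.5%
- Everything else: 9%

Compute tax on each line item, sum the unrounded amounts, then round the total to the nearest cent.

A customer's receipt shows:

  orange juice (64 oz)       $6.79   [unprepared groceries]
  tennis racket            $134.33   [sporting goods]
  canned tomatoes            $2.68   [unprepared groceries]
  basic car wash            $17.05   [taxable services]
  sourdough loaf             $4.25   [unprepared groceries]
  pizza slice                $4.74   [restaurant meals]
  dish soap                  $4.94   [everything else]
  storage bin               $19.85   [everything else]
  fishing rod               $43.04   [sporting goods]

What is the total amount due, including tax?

Orange juice (64 oz) $6.79: unprepared groceries → 5.75% → $0.390425
Tennis racket $134.33: sporting goods, $75.00 or more → 10.5% → $14.10465
Canned tomatoes $2.68: unprepared groceries → 5.75% → $0.1541
Basic car wash $17.05: taxable services → 4.75% → $0.809875
Sourdough loaf $4.25: unprepared groceries → 5.75% → $0.244375
Pizza slice $4.74: restaurant meals → 8.25% → $0.39105
Dish soap $4.94: everything else → 9% → $0.4446
Storage bin $19.85: everything else → 9% → $1.7865
Fishing rod $43.04: sporting goods, under $75.00 → 0% → $0.00
Subtotal = $237.67; unrounded tax = $18.325575 → $18.33; total due = $256.00

$256.00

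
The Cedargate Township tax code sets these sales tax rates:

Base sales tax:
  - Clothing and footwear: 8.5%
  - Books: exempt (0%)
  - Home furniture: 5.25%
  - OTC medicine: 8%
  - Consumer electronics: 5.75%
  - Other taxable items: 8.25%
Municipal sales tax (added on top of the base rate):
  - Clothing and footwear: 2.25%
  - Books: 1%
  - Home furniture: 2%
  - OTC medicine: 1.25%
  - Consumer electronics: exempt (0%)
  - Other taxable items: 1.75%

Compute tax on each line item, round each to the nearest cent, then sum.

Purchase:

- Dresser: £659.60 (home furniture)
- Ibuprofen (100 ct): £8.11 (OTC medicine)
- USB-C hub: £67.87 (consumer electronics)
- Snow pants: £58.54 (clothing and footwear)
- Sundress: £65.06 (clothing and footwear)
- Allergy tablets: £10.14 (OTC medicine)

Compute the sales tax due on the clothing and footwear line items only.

Snow pants £58.54: clothing and footwear → 8.5% + 2.25% municipal = 10.75% → £6.29
Sundress £65.06: clothing and footwear → 8.5% + 2.25% municipal = 10.75% → £6.99
Tax on clothing and footwear = £6.29 + £6.99 = £13.28

£13.28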